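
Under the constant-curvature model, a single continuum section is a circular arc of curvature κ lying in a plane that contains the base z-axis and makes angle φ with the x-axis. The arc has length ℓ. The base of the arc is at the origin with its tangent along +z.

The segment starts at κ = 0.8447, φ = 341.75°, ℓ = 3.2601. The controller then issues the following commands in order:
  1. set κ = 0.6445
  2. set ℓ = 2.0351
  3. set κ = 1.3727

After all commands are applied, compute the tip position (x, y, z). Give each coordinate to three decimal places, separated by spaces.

1.342 -0.443 0.248

initial: κ=0.8447, φ=341.75°, ℓ=3.2601
cmd 1: set κ=0.6445 → (κ,φ,ℓ)=(0.6445,341.75°,3.2601) → tip=(2.2189,-0.7317,1.3385)
cmd 2: set ℓ=2.0351 → (κ,φ,ℓ)=(0.6445,341.75°,2.0351) → tip=(1.0959,-0.3614,1.4998)
cmd 3: set κ=1.3727 → (κ,φ,ℓ)=(1.3727,341.75°,2.0351) → tip=(1.3422,-0.4426,0.2484)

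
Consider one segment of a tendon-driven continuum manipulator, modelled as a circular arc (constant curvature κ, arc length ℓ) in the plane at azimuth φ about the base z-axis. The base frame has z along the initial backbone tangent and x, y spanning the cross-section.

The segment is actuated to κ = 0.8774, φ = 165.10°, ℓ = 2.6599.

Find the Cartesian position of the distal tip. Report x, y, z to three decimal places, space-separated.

-1.863 0.496 0.824

θ = κ·ℓ = 0.8774 × 2.6599 = 2.33380 rad
ρ = (1 − cos θ)/κ = (1 − -0.69109)/0.8774 = 1.92739
z = sin θ / κ = 0.72277/0.8774 = 0.82376
x = ρ cos φ = 1.92739 × cos(165.10°) = -1.86258
y = ρ sin φ = 1.92739 × sin(165.10°) = 0.49560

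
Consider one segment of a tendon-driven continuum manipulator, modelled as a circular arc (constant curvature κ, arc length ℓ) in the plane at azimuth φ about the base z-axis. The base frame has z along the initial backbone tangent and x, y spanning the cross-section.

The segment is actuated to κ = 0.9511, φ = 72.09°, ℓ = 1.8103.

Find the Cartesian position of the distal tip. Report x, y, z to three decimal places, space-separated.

0.372 1.151 1.039

θ = κ·ℓ = 0.9511 × 1.8103 = 1.72178 rad
ρ = (1 − cos θ)/κ = (1 − -0.15041)/0.9511 = 1.20955
z = sin θ / κ = 0.98862/0.9511 = 1.03945
x = ρ cos φ = 1.20955 × cos(72.09°) = 0.37197
y = ρ sin φ = 1.20955 × sin(72.09°) = 1.15094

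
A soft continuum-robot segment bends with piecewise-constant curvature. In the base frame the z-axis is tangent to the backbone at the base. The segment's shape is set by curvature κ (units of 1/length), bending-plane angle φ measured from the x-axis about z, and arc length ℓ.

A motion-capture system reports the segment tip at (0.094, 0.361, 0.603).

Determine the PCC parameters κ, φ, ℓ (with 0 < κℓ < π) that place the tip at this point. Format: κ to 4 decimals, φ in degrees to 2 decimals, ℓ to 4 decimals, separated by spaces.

ρ = √(x²+y²) = √(0.094² + 0.361²) = 0.37304
φ = atan2(y, x) mod 360° = atan2(0.361, 0.094) = 75.4050°
|p|² = ρ² + z² = 0.37304² + 0.603² = 0.50277
κ = 2ρ / |p|² = 2×0.37304 / 0.50277 = 1.48394
θ = 2·atan2(ρ, z) = 2·atan2(0.37304, 0.603) = 1.10802 rad
ℓ = θ/κ = 1.10802/1.48394 = 0.74667

1.4839 75.40 0.7467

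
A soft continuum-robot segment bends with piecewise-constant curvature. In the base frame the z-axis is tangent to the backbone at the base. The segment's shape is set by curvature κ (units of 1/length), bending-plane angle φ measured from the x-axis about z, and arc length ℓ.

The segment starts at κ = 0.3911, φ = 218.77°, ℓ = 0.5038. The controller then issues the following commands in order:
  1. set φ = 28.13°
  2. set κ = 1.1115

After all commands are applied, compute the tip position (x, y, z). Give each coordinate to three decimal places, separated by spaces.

0.121 0.065 0.478

initial: κ=0.3911, φ=218.77°, ℓ=0.5038
cmd 1: set φ=28.13° → (κ,φ,ℓ)=(0.3911,28.13°,0.5038) → tip=(0.0436,0.0233,0.5005)
cmd 2: set κ=1.1115 → (κ,φ,ℓ)=(1.1115,28.13°,0.5038) → tip=(0.1212,0.0648,0.4779)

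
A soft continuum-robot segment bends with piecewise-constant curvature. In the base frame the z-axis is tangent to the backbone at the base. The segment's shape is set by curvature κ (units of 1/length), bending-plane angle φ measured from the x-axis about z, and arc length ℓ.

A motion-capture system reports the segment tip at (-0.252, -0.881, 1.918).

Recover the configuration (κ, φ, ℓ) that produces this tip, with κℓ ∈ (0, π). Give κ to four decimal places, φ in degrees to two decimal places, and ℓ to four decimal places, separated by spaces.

ρ = √(x²+y²) = √(-0.252² + -0.881²) = 0.91633
φ = atan2(y, x) mod 360° = atan2(-0.881, -0.252) = 254.0374°
|p|² = ρ² + z² = 0.91633² + 1.918² = 4.51839
κ = 2ρ / |p|² = 2×0.91633 / 4.51839 = 0.40560
θ = 2·atan2(ρ, z) = 2·atan2(0.91633, 1.918) = 0.89139 rad
ℓ = θ/κ = 0.89139/0.40560 = 2.19769

0.4056 254.04 2.1977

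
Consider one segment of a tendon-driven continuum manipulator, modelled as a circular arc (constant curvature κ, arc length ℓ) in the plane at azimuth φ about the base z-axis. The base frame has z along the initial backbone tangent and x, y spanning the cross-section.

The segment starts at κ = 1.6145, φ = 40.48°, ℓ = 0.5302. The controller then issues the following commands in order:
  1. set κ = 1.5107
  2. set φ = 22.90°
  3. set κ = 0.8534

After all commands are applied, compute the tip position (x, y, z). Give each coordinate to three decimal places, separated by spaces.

0.109 0.046 0.512

initial: κ=1.6145, φ=40.48°, ℓ=0.5302
cmd 1: set κ=1.5107 → (κ,φ,ℓ)=(1.5107,40.48°,0.5302) → tip=(0.1531,0.1306,0.4753)
cmd 2: set φ=22.90° → (κ,φ,ℓ)=(1.5107,22.90°,0.5302) → tip=(0.1854,0.0783,0.4753)
cmd 3: set κ=0.8534 → (κ,φ,ℓ)=(0.8534,22.90°,0.5302) → tip=(0.1086,0.0459,0.5123)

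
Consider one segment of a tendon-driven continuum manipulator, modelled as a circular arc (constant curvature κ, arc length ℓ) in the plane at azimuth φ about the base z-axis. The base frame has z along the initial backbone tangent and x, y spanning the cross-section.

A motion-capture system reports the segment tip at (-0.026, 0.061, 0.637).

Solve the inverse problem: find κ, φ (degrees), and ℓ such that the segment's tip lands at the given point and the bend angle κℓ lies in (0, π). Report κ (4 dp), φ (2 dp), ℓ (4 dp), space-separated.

ρ = √(x²+y²) = √(-0.026² + 0.061²) = 0.06631
φ = atan2(y, x) mod 360° = atan2(0.061, -0.026) = 113.0851°
|p|² = ρ² + z² = 0.06631² + 0.637² = 0.41017
κ = 2ρ / |p|² = 2×0.06631 / 0.41017 = 0.32333
θ = 2·atan2(ρ, z) = 2·atan2(0.06631, 0.637) = 0.20745 rad
ℓ = θ/κ = 0.20745/0.32333 = 0.64159

0.3233 113.09 0.6416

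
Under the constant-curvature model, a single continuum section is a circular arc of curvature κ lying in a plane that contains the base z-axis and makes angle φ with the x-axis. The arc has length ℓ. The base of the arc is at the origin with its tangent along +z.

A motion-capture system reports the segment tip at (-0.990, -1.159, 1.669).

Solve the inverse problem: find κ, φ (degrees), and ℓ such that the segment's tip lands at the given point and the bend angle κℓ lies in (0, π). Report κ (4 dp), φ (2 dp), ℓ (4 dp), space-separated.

ρ = √(x²+y²) = √(-0.990² + -1.159²) = 1.52426
φ = atan2(y, x) mod 360° = atan2(-1.159, -0.990) = 229.4966°
|p|² = ρ² + z² = 1.52426² + 1.669² = 5.10894
κ = 2ρ / |p|² = 2×1.52426 / 5.10894 = 0.59670
θ = 2·atan2(ρ, z) = 2·atan2(1.52426, 1.669) = 1.48021 rad
ℓ = θ/κ = 1.48021/0.59670 = 2.48064

0.5967 229.50 2.4806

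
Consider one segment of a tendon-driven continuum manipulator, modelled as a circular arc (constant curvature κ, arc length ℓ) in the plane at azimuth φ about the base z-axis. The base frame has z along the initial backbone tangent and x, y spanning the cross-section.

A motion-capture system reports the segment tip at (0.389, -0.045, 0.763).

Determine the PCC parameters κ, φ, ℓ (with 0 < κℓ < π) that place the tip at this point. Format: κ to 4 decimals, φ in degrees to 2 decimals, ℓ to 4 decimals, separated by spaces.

ρ = √(x²+y²) = √(0.389² + -0.045²) = 0.39159
φ = atan2(y, x) mod 360° = atan2(-0.045, 0.389) = 353.4013°
|p|² = ρ² + z² = 0.39159² + 0.763² = 0.73552
κ = 2ρ / |p|² = 2×0.39159 / 0.73552 = 1.06482
θ = 2·atan2(ρ, z) = 2·atan2(0.39159, 0.763) = 0.94835 rad
ℓ = θ/κ = 0.94835/1.06482 = 0.89062

1.0648 353.40 0.8906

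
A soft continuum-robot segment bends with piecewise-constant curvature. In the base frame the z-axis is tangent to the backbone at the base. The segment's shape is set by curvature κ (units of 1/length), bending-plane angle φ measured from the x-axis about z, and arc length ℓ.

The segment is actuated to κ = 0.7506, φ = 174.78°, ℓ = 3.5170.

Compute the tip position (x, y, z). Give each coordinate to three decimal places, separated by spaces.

θ = κ·ℓ = 0.7506 × 3.5170 = 2.63986 rad
ρ = (1 − cos θ)/κ = (1 − -0.87675)/0.7506 = 2.50033
z = sin θ / κ = 0.48095/0.7506 = 0.64075
x = ρ cos φ = 2.50033 × cos(174.78°) = -2.48996
y = ρ sin φ = 2.50033 × sin(174.78°) = 0.22748

-2.490 0.227 0.641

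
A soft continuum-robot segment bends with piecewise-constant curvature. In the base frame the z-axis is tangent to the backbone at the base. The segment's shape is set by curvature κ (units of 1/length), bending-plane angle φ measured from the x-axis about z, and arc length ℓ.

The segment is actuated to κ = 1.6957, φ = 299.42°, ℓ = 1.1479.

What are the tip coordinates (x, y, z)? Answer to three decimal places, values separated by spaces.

θ = κ·ℓ = 1.6957 × 1.1479 = 1.94649 rad
ρ = (1 − cos θ)/κ = (1 − -0.36692)/1.6957 = 0.80611
z = sin θ / κ = 0.93025/1.6957 = 0.54859
x = ρ cos φ = 0.80611 × cos(299.42°) = 0.39597
y = ρ sin φ = 0.80611 × sin(299.42°) = -0.70216

0.396 -0.702 0.549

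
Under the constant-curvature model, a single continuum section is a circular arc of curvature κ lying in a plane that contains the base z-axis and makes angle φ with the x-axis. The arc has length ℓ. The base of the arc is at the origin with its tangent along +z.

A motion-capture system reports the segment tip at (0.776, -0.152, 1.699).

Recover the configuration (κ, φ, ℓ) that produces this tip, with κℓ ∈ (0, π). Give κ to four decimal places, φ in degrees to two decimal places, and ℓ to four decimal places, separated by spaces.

0.4503 348.92 1.9346

ρ = √(x²+y²) = √(0.776² + -0.152²) = 0.79075
φ = atan2(y, x) mod 360° = atan2(-0.152, 0.776) = 348.9174°
|p|² = ρ² + z² = 0.79075² + 1.699² = 3.51188
κ = 2ρ / |p|² = 2×0.79075 / 3.51188 = 0.45033
θ = 2·atan2(ρ, z) = 2·atan2(0.79075, 1.699) = 0.87120 rad
ℓ = θ/κ = 0.87120/0.45033 = 1.93461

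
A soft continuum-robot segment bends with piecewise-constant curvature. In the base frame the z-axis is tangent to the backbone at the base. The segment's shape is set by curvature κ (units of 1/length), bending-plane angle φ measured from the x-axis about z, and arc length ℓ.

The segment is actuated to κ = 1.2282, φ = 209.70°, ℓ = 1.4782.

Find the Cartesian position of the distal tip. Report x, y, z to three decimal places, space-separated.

-0.879 -0.501 0.790

θ = κ·ℓ = 1.2282 × 1.4782 = 1.81553 rad
ρ = (1 − cos θ)/κ = (1 − -0.24229)/1.2282 = 1.01147
z = sin θ / κ = 0.97020/1.2282 = 0.78994
x = ρ cos φ = 1.01147 × cos(209.70°) = -0.87860
y = ρ sin φ = 1.01147 × sin(209.70°) = -0.50114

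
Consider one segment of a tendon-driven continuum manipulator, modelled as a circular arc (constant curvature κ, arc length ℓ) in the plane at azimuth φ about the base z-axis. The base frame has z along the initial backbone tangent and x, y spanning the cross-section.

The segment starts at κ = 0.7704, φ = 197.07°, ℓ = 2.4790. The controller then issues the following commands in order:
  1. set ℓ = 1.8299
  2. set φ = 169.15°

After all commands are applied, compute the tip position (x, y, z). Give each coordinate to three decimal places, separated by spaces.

initial: κ=0.7704, φ=197.07°, ℓ=2.4790
cmd 1: set ℓ=1.8299 → (κ,φ,ℓ)=(0.7704,197.07°,1.8299) → tip=(-1.0419,-0.3199,1.2812)
cmd 2: set φ=169.15° → (κ,φ,ℓ)=(0.7704,169.15°,1.8299) → tip=(-1.0704,0.2052,1.2812)

-1.070 0.205 1.281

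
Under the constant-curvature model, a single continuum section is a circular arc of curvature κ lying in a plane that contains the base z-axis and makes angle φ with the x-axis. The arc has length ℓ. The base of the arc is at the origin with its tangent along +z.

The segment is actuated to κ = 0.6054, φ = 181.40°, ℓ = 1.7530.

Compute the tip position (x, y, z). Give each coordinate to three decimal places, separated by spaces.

-0.846 -0.021 1.442

θ = κ·ℓ = 0.6054 × 1.7530 = 1.06127 rad
ρ = (1 − cos θ)/κ = (1 − 0.48777)/0.6054 = 0.84611
z = sin θ / κ = 0.87297/0.6054 = 1.44198
x = ρ cos φ = 0.84611 × cos(181.40°) = -0.84585
y = ρ sin φ = 0.84611 × sin(181.40°) = -0.02067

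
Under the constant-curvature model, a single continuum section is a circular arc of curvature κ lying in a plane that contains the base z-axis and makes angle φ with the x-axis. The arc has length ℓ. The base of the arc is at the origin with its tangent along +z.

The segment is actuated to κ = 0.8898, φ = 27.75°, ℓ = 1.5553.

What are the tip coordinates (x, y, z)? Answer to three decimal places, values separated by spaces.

θ = κ·ℓ = 0.8898 × 1.5553 = 1.38391 rad
ρ = (1 − cos θ)/κ = (1 − 0.18580)/0.8898 = 0.91503
z = sin θ / κ = 0.98259/0.8898 = 1.10428
x = ρ cos φ = 0.91503 × cos(27.75°) = 0.80979
y = ρ sin φ = 0.91503 × sin(27.75°) = 0.42605

0.810 0.426 1.104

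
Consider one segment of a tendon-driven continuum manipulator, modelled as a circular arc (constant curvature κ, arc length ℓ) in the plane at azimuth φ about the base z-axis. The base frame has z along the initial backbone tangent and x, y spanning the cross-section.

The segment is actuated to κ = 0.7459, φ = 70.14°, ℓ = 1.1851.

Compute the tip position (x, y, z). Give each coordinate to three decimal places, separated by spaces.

θ = κ·ℓ = 0.7459 × 1.1851 = 0.88397 rad
ρ = (1 − cos θ)/κ = (1 − 0.63409)/0.7459 = 0.49056
z = sin θ / κ = 0.77326/0.7459 = 1.03668
x = ρ cos φ = 0.49056 × cos(70.14°) = 0.16666
y = ρ sin φ = 0.49056 × sin(70.14°) = 0.46139

0.167 0.461 1.037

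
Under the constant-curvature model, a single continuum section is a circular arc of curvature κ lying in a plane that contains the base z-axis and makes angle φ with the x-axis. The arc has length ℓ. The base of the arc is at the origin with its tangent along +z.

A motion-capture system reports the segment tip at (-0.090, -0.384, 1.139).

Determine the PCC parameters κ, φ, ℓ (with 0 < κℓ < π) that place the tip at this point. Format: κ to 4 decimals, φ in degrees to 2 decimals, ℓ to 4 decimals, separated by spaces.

ρ = √(x²+y²) = √(-0.090² + -0.384²) = 0.39441
φ = atan2(y, x) mod 360° = atan2(-0.384, -0.090) = 256.8094°
|p|² = ρ² + z² = 0.39441² + 1.139² = 1.45288
κ = 2ρ / |p|² = 2×0.39441 / 1.45288 = 0.54293
θ = 2·atan2(ρ, z) = 2·atan2(0.39441, 1.139) = 0.66670 rad
ℓ = θ/κ = 0.66670/0.54293 = 1.22797

0.5429 256.81 1.2280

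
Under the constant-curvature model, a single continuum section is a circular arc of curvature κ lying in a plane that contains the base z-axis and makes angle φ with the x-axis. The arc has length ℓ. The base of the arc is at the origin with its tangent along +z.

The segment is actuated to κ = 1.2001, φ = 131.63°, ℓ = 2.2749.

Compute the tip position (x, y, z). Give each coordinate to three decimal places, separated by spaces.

θ = κ·ℓ = 1.2001 × 2.2749 = 2.73011 rad
ρ = (1 − cos θ)/κ = (1 − -0.91653)/1.2001 = 1.59697
z = sin θ / κ = 0.39997/1.2001 = 0.33328
x = ρ cos φ = 1.59697 × cos(131.63°) = -1.06090
y = ρ sin φ = 1.59697 × sin(131.63°) = 1.19366

-1.061 1.194 0.333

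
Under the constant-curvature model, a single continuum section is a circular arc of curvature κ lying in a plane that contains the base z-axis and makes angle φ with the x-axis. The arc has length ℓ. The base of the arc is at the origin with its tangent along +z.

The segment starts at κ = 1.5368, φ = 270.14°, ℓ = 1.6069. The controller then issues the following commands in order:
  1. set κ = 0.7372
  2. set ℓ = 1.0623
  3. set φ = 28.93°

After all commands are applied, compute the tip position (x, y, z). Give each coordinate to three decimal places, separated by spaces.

0.346 0.191 0.957

initial: κ=1.5368, φ=270.14°, ℓ=1.6069
cmd 1: set κ=0.7372 → (κ,φ,ℓ)=(0.7372,270.14°,1.6069) → tip=(0.0021,-0.8455,1.2566)
cmd 2: set ℓ=1.0623 → (κ,φ,ℓ)=(0.7372,270.14°,1.0623) → tip=(0.0010,-0.3951,0.9570)
cmd 3: set φ=28.93° → (κ,φ,ℓ)=(0.7372,28.93°,1.0623) → tip=(0.3458,0.1911,0.9570)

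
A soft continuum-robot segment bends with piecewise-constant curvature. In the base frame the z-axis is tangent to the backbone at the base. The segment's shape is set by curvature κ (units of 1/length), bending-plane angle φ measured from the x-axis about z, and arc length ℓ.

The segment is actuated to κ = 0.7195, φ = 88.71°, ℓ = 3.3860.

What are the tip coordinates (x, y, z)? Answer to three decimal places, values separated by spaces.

θ = κ·ℓ = 0.7195 × 3.3860 = 2.43623 rad
ρ = (1 − cos θ)/κ = (1 − -0.76137)/0.7195 = 2.44805
z = sin θ / κ = 0.64831/0.7195 = 0.90106
x = ρ cos φ = 2.44805 × cos(88.71°) = 0.05511
y = ρ sin φ = 2.44805 × sin(88.71°) = 2.44743

0.055 2.447 0.901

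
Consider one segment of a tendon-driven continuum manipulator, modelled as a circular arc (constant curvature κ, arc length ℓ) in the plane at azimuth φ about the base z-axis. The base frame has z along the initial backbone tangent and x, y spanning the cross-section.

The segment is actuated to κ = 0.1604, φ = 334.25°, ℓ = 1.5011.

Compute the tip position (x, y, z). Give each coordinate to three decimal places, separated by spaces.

θ = κ·ℓ = 0.1604 × 1.5011 = 0.24078 rad
ρ = (1 − cos θ)/κ = (1 − 0.97115)/0.1604 = 0.17984
z = sin θ / κ = 0.23846/0.1604 = 1.48664
x = ρ cos φ = 0.17984 × cos(334.25°) = 0.16198
y = ρ sin φ = 0.17984 × sin(334.25°) = -0.07813

0.162 -0.078 1.487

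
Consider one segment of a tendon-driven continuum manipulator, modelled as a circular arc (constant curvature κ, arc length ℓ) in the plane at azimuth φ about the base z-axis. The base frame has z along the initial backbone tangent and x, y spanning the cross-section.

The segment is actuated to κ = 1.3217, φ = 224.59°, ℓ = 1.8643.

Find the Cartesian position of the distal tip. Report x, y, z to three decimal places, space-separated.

θ = κ·ℓ = 1.3217 × 1.8643 = 2.46405 rad
ρ = (1 − cos θ)/κ = (1 − -0.77911)/1.3217 = 1.34608
z = sin θ / κ = 0.62688/1.3217 = 0.47430
x = ρ cos φ = 1.34608 × cos(224.59°) = -0.95861
y = ρ sin φ = 1.34608 × sin(224.59°) = -0.94499

-0.959 -0.945 0.474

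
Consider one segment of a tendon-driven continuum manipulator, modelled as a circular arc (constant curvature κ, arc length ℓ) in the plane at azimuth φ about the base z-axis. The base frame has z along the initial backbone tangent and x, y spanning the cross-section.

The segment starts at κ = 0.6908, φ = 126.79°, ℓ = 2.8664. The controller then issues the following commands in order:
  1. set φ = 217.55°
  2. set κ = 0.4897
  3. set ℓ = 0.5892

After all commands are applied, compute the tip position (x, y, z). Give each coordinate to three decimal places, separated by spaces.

-0.067 -0.051 0.581

initial: κ=0.6908, φ=126.79°, ℓ=2.8664
cmd 1: set φ=217.55° → (κ,φ,ℓ)=(0.6908,217.55°,2.8664) → tip=(-1.6044,-1.2334,1.3280)
cmd 2: set κ=0.4897 → (κ,φ,ℓ)=(0.4897,217.55°,2.8664) → tip=(-1.3497,-1.0375,2.0136)
cmd 3: set ℓ=0.5892 → (κ,φ,ℓ)=(0.4897,217.55°,0.5892) → tip=(-0.0669,-0.0514,0.5811)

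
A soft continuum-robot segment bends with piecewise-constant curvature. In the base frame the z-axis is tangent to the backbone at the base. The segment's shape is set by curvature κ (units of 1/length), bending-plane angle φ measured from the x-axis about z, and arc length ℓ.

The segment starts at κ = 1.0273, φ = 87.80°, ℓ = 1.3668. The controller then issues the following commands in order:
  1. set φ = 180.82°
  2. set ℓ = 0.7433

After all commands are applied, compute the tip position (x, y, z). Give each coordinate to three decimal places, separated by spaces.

-0.270 -0.004 0.673

initial: κ=1.0273, φ=87.80°, ℓ=1.3668
cmd 1: set φ=180.82° → (κ,φ,ℓ)=(1.0273,180.82°,1.3668) → tip=(-0.8118,-0.0116,0.9599)
cmd 2: set ℓ=0.7433 → (κ,φ,ℓ)=(1.0273,180.82°,0.7433) → tip=(-0.2702,-0.0039,0.6731)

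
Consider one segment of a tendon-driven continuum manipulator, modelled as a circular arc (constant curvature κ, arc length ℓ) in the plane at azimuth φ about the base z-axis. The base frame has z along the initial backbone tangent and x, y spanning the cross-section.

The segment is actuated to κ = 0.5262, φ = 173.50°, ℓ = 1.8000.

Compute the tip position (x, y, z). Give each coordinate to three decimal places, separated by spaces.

θ = κ·ℓ = 0.5262 × 1.8000 = 0.94716 rad
ρ = (1 − cos θ)/κ = (1 − 0.58399)/0.5262 = 0.79059
z = sin θ / κ = 0.81176/0.5262 = 1.54268
x = ρ cos φ = 0.79059 × cos(173.50°) = -0.78551
y = ρ sin φ = 0.79059 × sin(173.50°) = 0.08950

-0.786 0.089 1.543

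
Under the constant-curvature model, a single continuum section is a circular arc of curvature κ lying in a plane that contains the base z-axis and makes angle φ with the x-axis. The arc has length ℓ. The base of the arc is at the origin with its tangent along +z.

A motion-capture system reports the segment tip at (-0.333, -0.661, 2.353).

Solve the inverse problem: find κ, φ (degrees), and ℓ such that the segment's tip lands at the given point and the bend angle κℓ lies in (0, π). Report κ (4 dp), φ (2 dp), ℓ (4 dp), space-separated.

0.2433 243.26 2.5053

ρ = √(x²+y²) = √(-0.333² + -0.661²) = 0.74014
φ = atan2(y, x) mod 360° = atan2(-0.661, -0.333) = 243.2619°
|p|² = ρ² + z² = 0.74014² + 2.353² = 6.08442
κ = 2ρ / |p|² = 2×0.74014 / 6.08442 = 0.24329
θ = 2·atan2(ρ, z) = 2·atan2(0.74014, 2.353) = 0.60951 rad
ℓ = θ/κ = 0.60951/0.24329 = 2.50526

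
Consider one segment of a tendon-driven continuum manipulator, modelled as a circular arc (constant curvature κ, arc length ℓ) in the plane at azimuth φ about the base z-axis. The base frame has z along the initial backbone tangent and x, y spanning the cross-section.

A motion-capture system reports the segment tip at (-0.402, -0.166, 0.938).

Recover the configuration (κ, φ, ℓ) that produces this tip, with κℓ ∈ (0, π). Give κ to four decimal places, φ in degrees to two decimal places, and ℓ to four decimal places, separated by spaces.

0.8137 202.44 1.0671

ρ = √(x²+y²) = √(-0.402² + -0.166²) = 0.43493
φ = atan2(y, x) mod 360° = atan2(-0.166, -0.402) = 202.4375°
|p|² = ρ² + z² = 0.43493² + 0.938² = 1.06900
κ = 2ρ / |p|² = 2×0.43493 / 1.06900 = 0.81370
θ = 2·atan2(ρ, z) = 2·atan2(0.43493, 0.938) = 0.86833 rad
ℓ = θ/κ = 0.86833/0.81370 = 1.06714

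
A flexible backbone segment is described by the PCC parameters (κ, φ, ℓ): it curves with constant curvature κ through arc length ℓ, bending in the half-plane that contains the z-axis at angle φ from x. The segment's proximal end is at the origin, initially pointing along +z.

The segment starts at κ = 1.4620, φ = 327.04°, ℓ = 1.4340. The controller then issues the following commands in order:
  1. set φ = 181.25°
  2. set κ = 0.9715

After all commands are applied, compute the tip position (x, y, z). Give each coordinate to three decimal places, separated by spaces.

initial: κ=1.4620, φ=327.04°, ℓ=1.4340
cmd 1: set φ=181.25° → (κ,φ,ℓ)=(1.4620,181.25°,1.4340) → tip=(-1.0270,-0.0224,0.5916)
cmd 2: set κ=0.9715 → (κ,φ,ℓ)=(0.9715,181.25°,1.4340) → tip=(-0.8472,-0.0185,1.0131)

-0.847 -0.018 1.013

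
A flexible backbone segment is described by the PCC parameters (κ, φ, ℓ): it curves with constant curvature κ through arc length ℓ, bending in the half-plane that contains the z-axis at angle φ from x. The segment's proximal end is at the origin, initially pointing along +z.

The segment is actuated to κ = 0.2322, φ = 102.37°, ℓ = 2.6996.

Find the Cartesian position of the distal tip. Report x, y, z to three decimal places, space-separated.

θ = κ·ℓ = 0.2322 × 2.6996 = 0.62685 rad
ρ = (1 − cos θ)/κ = (1 − 0.80988)/0.2322 = 0.81877
z = sin θ / κ = 0.58659/0.2322 = 2.52625
x = ρ cos φ = 0.81877 × cos(102.37°) = -0.17540
y = ρ sin φ = 0.81877 × sin(102.37°) = 0.79976

-0.175 0.800 2.526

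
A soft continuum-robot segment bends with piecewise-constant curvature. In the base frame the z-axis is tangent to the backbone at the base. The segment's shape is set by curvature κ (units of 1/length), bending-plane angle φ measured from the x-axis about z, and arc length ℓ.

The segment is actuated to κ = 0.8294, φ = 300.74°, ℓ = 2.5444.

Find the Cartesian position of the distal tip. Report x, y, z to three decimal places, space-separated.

0.933 -1.569 1.034

θ = κ·ℓ = 0.8294 × 2.5444 = 2.11033 rad
ρ = (1 − cos θ)/κ = (1 − -0.51373)/0.8294 = 1.82509
z = sin θ / κ = 0.85795/0.8294 = 1.03442
x = ρ cos φ = 1.82509 × cos(300.74°) = 0.93288
y = ρ sin φ = 1.82509 × sin(300.74°) = -1.56866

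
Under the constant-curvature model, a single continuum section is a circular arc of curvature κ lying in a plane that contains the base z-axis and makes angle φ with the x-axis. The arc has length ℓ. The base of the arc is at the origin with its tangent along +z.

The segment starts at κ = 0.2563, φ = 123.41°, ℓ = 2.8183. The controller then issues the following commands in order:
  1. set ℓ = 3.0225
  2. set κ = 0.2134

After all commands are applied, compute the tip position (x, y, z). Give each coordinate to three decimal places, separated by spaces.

initial: κ=0.2563, φ=123.41°, ℓ=2.8183
cmd 1: set ℓ=3.0225 → (κ,φ,ℓ)=(0.2563,123.41°,3.0225) → tip=(-0.6130,0.9294,2.7291)
cmd 2: set κ=0.2134 → (κ,φ,ℓ)=(0.2134,123.41°,3.0225) → tip=(-0.5184,0.7859,2.8172)

-0.518 0.786 2.817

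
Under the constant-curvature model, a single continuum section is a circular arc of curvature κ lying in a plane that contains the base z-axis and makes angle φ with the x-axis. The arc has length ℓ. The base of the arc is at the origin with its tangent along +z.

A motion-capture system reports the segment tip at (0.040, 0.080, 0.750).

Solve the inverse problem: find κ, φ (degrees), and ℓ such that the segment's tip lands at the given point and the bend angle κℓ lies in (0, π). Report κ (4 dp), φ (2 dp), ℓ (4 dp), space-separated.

ρ = √(x²+y²) = √(0.040² + 0.080²) = 0.08944
φ = atan2(y, x) mod 360° = atan2(0.080, 0.040) = 63.4349°
|p|² = ρ² + z² = 0.08944² + 0.750² = 0.57050
κ = 2ρ / |p|² = 2×0.08944 / 0.57050 = 0.31356
θ = 2·atan2(ρ, z) = 2·atan2(0.08944, 0.750) = 0.23739 rad
ℓ = θ/κ = 0.23739/0.31356 = 0.75709

0.3136 63.43 0.7571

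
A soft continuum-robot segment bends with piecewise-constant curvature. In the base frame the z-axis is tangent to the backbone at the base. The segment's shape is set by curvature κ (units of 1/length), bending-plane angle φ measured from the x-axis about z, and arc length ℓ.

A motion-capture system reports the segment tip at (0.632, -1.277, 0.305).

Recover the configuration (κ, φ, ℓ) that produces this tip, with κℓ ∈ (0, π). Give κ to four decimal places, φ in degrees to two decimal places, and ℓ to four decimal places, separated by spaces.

1.3422 296.33 2.0264

ρ = √(x²+y²) = √(0.632² + -1.277²) = 1.42483
φ = atan2(y, x) mod 360° = atan2(-1.277, 0.632) = 296.3313°
|p|² = ρ² + z² = 1.42483² + 0.305² = 2.12318
κ = 2ρ / |p|² = 2×1.42483 / 2.12318 = 1.34217
θ = 2·atan2(ρ, z) = 2·atan2(1.42483, 0.305) = 2.71984 rad
ℓ = θ/κ = 2.71984/1.34217 = 2.02645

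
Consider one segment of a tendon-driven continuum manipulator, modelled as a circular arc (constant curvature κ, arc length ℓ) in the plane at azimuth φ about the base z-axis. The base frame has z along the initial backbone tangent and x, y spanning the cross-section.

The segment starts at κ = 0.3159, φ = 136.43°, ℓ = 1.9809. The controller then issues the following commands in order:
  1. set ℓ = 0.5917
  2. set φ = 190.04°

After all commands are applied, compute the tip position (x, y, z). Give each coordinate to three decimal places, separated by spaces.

-0.054 -0.010 0.588

initial: κ=0.3159, φ=136.43°, ℓ=1.9809
cmd 1: set ℓ=0.5917 → (κ,φ,ℓ)=(0.3159,136.43°,0.5917) → tip=(-0.0399,0.0380,0.5883)
cmd 2: set φ=190.04° → (κ,φ,ℓ)=(0.3159,190.04°,0.5917) → tip=(-0.0543,-0.0096,0.5883)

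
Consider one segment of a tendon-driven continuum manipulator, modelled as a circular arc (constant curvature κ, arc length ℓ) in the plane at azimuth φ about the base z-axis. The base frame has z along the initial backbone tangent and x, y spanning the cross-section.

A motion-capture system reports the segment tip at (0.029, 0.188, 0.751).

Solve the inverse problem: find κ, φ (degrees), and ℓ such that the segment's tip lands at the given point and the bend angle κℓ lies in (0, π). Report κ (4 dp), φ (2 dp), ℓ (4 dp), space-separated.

0.6339 81.23 0.7827

ρ = √(x²+y²) = √(0.029² + 0.188²) = 0.19022
φ = atan2(y, x) mod 360° = atan2(0.188, 0.029) = 81.2309°
|p|² = ρ² + z² = 0.19022² + 0.751² = 0.60019
κ = 2ρ / |p|² = 2×0.19022 / 0.60019 = 0.63388
θ = 2·atan2(ρ, z) = 2·atan2(0.19022, 0.751) = 0.49615 rad
ℓ = θ/κ = 0.49615/0.63388 = 0.78272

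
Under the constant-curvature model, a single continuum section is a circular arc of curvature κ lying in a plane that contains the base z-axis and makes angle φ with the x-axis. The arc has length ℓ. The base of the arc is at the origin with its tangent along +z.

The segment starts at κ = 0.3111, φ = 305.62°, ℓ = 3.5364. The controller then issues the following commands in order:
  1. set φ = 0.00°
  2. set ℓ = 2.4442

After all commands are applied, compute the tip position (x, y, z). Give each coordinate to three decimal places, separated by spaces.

0.885 0.000 2.215

initial: κ=0.3111, φ=305.62°, ℓ=3.5364
cmd 1: set φ=0.00° → (κ,φ,ℓ)=(0.3111,0.00°,3.5364) → tip=(1.7569,0.0000,2.8650)
cmd 2: set ℓ=2.4442 → (κ,φ,ℓ)=(0.3111,0.00°,2.4442) → tip=(0.8854,0.0000,2.2154)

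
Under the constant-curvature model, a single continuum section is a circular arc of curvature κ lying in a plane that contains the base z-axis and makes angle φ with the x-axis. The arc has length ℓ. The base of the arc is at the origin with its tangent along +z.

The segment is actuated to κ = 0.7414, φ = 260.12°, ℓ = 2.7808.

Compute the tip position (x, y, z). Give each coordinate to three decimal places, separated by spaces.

-0.341 -1.955 1.190

θ = κ·ℓ = 0.7414 × 2.7808 = 2.06169 rad
ρ = (1 − cos θ)/κ = (1 − -0.47141)/0.7414 = 1.98464
z = sin θ / κ = 0.88191/0.7414 = 1.18953
x = ρ cos φ = 1.98464 × cos(260.12°) = -0.34053
y = ρ sin φ = 1.98464 × sin(260.12°) = -1.95520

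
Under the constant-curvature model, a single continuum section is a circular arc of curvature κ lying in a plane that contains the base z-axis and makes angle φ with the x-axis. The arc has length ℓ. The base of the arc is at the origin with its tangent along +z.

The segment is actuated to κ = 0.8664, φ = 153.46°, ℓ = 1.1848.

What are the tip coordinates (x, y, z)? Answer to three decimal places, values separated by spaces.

θ = κ·ℓ = 0.8664 × 1.1848 = 1.02651 rad
ρ = (1 − cos θ)/κ = (1 − 0.51781)/0.8664 = 0.55655
z = sin θ / κ = 0.85550/0.8664 = 0.98742
x = ρ cos φ = 0.55655 × cos(153.46°) = -0.49790
y = ρ sin φ = 0.55655 × sin(153.46°) = 0.24868

-0.498 0.249 0.987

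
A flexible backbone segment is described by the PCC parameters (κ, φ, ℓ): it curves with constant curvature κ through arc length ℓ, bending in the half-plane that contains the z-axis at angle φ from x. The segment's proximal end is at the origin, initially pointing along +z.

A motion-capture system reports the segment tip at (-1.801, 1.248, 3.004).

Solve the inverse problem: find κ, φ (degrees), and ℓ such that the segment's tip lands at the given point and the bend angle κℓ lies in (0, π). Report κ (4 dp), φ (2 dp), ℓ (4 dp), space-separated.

0.3170 145.28 3.9762

ρ = √(x²+y²) = √(-1.801² + 1.248²) = 2.19114
φ = atan2(y, x) mod 360° = atan2(1.248, -1.801) = 145.2800°
|p|² = ρ² + z² = 2.19114² + 3.004² = 13.82512
κ = 2ρ / |p|² = 2×2.19114 / 13.82512 = 0.31698
θ = 2·atan2(ρ, z) = 2·atan2(2.19114, 3.004) = 1.26038 rad
ℓ = θ/κ = 1.26038/0.31698 = 3.97623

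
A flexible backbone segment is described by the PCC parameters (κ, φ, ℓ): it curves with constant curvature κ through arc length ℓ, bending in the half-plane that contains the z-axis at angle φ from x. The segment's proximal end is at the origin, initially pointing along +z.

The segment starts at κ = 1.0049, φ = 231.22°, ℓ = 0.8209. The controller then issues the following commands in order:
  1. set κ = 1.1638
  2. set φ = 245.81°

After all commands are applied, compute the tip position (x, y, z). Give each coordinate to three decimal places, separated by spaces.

-0.149 -0.331 0.702

initial: κ=1.0049, φ=231.22°, ℓ=0.8209
cmd 1: set κ=1.1638 → (κ,φ,ℓ)=(1.1638,231.22°,0.8209) → tip=(-0.2275,-0.2831,0.7016)
cmd 2: set φ=245.81° → (κ,φ,ℓ)=(1.1638,245.81°,0.8209) → tip=(-0.1488,-0.3313,0.7016)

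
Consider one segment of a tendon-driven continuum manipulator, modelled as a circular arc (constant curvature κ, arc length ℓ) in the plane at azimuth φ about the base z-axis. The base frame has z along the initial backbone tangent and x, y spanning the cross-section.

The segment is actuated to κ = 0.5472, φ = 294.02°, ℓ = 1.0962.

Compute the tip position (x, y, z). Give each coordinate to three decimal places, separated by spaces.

0.130 -0.291 1.032

θ = κ·ℓ = 0.5472 × 1.0962 = 0.59984 rad
ρ = (1 − cos θ)/κ = (1 − 0.82543)/0.5472 = 0.31903
z = sin θ / κ = 0.56451/0.5472 = 1.03164
x = ρ cos φ = 0.31903 × cos(294.02°) = 0.12986
y = ρ sin φ = 0.31903 × sin(294.02°) = -0.29141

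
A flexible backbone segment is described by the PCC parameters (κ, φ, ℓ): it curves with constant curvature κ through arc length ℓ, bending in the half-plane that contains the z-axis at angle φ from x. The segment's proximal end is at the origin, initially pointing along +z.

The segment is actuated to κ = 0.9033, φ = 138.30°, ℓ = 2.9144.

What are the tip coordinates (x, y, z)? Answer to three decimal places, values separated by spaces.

θ = κ·ℓ = 0.9033 × 2.9144 = 2.63258 rad
ρ = (1 − cos θ)/κ = (1 − -0.87322)/0.9033 = 2.07376
z = sin θ / κ = 0.48732/0.9033 = 0.53949
x = ρ cos φ = 2.07376 × cos(138.30°) = -1.54835
y = ρ sin φ = 2.07376 × sin(138.30°) = 1.37953

-1.548 1.380 0.539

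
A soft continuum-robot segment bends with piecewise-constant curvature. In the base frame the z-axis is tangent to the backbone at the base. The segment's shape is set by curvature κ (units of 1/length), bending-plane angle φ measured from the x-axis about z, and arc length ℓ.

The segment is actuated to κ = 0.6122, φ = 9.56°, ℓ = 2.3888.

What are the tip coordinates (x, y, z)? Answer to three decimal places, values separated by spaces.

1.437 0.242 1.624

θ = κ·ℓ = 0.6122 × 2.3888 = 1.46242 rad
ρ = (1 − cos θ)/κ = (1 − 0.10816)/0.6122 = 1.45678
z = sin θ / κ = 0.99413/0.6122 = 1.62387
x = ρ cos φ = 1.45678 × cos(9.56°) = 1.43655
y = ρ sin φ = 1.45678 × sin(9.56°) = 0.24194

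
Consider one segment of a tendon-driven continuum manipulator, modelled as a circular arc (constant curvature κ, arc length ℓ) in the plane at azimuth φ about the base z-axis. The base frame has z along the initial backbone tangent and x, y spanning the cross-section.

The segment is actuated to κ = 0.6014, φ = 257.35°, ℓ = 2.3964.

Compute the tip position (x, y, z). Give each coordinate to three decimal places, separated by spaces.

θ = κ·ℓ = 0.6014 × 2.3964 = 1.44119 rad
ρ = (1 − cos θ)/κ = (1 − 0.12924)/0.6014 = 1.44789
z = sin θ / κ = 0.99161/0.6014 = 1.64884
x = ρ cos φ = 1.44789 × cos(257.35°) = -0.31708
y = ρ sin φ = 1.44789 × sin(257.35°) = -1.41274

-0.317 -1.413 1.649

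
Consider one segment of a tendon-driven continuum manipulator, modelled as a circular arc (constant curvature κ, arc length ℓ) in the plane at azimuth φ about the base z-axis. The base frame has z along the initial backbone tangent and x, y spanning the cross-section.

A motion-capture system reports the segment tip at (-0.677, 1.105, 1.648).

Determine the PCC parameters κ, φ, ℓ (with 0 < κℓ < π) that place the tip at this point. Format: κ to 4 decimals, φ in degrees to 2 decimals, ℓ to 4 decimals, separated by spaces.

0.5897 121.49 2.2601

ρ = √(x²+y²) = √(-0.677² + 1.105²) = 1.29590
φ = atan2(y, x) mod 360° = atan2(1.105, -0.677) = 121.4945°
|p|² = ρ² + z² = 1.29590² + 1.648² = 4.39526
κ = 2ρ / |p|² = 2×1.29590 / 4.39526 = 0.58968
θ = 2·atan2(ρ, z) = 2·atan2(1.29590, 1.648) = 1.33272 rad
ℓ = θ/κ = 1.33272/0.58968 = 2.26007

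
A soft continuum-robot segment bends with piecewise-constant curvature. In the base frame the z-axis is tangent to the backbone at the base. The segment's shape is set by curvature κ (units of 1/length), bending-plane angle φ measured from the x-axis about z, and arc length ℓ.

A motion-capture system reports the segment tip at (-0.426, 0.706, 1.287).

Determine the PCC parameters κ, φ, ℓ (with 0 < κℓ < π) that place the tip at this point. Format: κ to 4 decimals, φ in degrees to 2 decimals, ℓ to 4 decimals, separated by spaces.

ρ = √(x²+y²) = √(-0.426² + 0.706²) = 0.82457
φ = atan2(y, x) mod 360° = atan2(0.706, -0.426) = 121.1068°
|p|² = ρ² + z² = 0.82457² + 1.287² = 2.33628
κ = 2ρ / |p|² = 2×0.82457 / 2.33628 = 0.70588
θ = 2·atan2(ρ, z) = 2·atan2(0.82457, 1.287) = 1.13960 rad
ℓ = θ/κ = 1.13960/0.70588 = 1.61444

0.7059 121.11 1.6144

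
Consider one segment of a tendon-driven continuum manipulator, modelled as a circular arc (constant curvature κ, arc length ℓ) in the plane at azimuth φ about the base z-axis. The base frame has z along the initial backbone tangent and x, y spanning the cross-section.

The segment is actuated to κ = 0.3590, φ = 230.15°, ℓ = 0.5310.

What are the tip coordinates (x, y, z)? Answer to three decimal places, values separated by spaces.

θ = κ·ℓ = 0.3590 × 0.5310 = 0.19063 rad
ρ = (1 − cos θ)/κ = (1 − 0.98189)/0.3590 = 0.05046
z = sin θ / κ = 0.18948/0.3590 = 0.52779
x = ρ cos φ = 0.05046 × cos(230.15°) = -0.03233
y = ρ sin φ = 0.05046 × sin(230.15°) = -0.03874

-0.032 -0.039 0.528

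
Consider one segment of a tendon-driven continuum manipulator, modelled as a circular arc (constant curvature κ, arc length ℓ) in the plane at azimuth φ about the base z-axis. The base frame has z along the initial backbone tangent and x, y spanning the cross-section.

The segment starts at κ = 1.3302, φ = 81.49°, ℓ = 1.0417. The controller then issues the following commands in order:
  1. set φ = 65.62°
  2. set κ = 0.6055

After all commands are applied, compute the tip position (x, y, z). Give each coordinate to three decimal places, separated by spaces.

initial: κ=1.3302, φ=81.49°, ℓ=1.0417
cmd 1: set φ=65.62° → (κ,φ,ℓ)=(1.3302,65.62°,1.0417) → tip=(0.2532,0.5587,0.7389)
cmd 2: set κ=0.6055 → (κ,φ,ℓ)=(0.6055,65.62°,1.0417) → tip=(0.1312,0.2894,0.9740)

0.131 0.289 0.974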